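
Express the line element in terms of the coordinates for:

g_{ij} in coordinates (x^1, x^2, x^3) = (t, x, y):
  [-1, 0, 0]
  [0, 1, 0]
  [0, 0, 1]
ds^2 = g_{ij} dx^i dx^j; only the non-zero components contribute.
ds^2 = -dt^2 + dx^2 + dy^2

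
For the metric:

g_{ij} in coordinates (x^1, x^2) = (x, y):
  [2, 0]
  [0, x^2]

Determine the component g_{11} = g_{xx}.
With x^1 = x, x^2 = y, g_{11} = g_{xx} is the row-1, column-1 entry of the matrix.
g_{11} = 2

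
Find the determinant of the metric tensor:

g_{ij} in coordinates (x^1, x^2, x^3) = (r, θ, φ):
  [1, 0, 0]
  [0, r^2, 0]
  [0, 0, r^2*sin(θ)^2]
Diagonal metric: det(g) = g_{11}·g_{22}·g_{33}
= (1)·(r^2)·(r^2*sin(θ)^2)
det(g) = r^4*sin(θ)^2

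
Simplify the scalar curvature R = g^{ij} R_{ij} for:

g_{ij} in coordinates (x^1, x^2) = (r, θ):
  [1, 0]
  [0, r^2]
Non-zero Christoffel symbols (Γ^k_{ij} = Γ^k_{ji}):
Γ^r_{θ θ} = -r
Γ^θ_{r θ} = 1/r
Ricci tensor (R_{ij} = R^k_{ikj}): R_{rr} = 0, R_{rθ} = 0, R_{θθ} = 0
Inverse metric: g^{rr} = 1, g^{θθ} = 1/r^2
R = g^{ij} R_{ij} = (1)(0) + (1/r^2)(0) = 0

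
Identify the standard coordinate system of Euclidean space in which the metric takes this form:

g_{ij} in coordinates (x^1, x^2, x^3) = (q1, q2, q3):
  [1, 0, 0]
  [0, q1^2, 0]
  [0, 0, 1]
The line element ds^2 = dq1^2 + q1^2 dq2^2 + dq3^2 is dr^2 + r^2 dθ^2 + dz^2 with q1 = r, q2 = θ, q3 = z.
cylindrical coordinates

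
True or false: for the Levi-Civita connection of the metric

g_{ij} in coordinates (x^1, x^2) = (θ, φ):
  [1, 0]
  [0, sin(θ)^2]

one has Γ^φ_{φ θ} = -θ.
Γ^φ_{φ θ} = (1/2) g^{φφ} (∂_φ g_{φθ} + ∂_θ g_{φφ} - ∂_φ g_{φθ}) = (1/2)(1/sin(θ)^2)((0) + (sin(2*θ)) - (0)) = 1/tan(θ)
This differs from the proposed value -θ.
False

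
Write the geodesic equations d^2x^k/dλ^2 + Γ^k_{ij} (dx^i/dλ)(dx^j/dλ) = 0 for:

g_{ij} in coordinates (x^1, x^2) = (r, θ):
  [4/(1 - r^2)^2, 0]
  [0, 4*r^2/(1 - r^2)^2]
Geodesic equation: d^2x^k/dλ^2 + Γ^k_{ij} (dx^i/dλ)(dx^j/dλ) = 0.
Non-zero Christoffel symbols:
Γ^r_{r r} = 2*r/(1 - r^2)
Γ^r_{θ θ} = (r^3 + r)/(r^2 - 1)
Γ^θ_{r θ} = (-r^2 - 1)/(r^3 - r)
Substituting (the symmetric pair Γ^k_{ij}, Γ^k_{ji} combines into a factor 2):
d^2r/dλ^2 + (2*r/(1 - r^2)) (dr/dλ)^2 + ((r^3 + r)/(r^2 - 1)) (dθ/dλ)^2 = 0
d^2θ/dλ^2 + ((-2*r^2 - 2)/(r^3 - r)) (dr/dλ)(dθ/dλ) = 0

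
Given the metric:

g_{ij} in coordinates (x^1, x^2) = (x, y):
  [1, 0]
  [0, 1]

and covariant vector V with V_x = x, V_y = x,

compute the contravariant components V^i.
Inverse metric (diagonal): g^{xx} = 1, g^{yy} = 1
V^i = g^{ij} V_j:
V^x = (1)(x) + (0)(x) = x
V^y = (0)(x) + (1)(x) = x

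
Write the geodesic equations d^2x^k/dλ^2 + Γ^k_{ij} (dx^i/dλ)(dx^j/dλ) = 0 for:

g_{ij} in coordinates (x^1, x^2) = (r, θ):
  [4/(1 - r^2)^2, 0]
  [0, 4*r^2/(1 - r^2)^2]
Geodesic equation: d^2x^k/dλ^2 + Γ^k_{ij} (dx^i/dλ)(dx^j/dλ) = 0.
Non-zero Christoffel symbols:
Γ^r_{r r} = 2*r/(1 - r^2)
Γ^r_{θ θ} = (r^3 + r)/(r^2 - 1)
Γ^θ_{r θ} = (-r^2 - 1)/(r^3 - r)
Substituting (the symmetric pair Γ^k_{ij}, Γ^k_{ji} combines into a factor 2):
d^2r/dλ^2 + (2*r/(1 - r^2)) (dr/dλ)^2 + ((r^3 + r)/(r^2 - 1)) (dθ/dλ)^2 = 0
d^2θ/dλ^2 + ((-2*r^2 - 2)/(r^3 - r)) (dr/dλ)(dθ/dλ) = 0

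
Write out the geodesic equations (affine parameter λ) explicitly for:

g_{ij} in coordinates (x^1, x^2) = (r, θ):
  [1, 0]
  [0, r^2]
Geodesic equation: d^2x^k/dλ^2 + Γ^k_{ij} (dx^i/dλ)(dx^j/dλ) = 0.
Non-zero Christoffel symbols:
Γ^r_{θ θ} = -r
Γ^θ_{r θ} = 1/r
Substituting (the symmetric pair Γ^k_{ij}, Γ^k_{ji} combines into a factor 2):
d^2r/dλ^2 - r (dθ/dλ)^2 = 0
d^2θ/dλ^2 + (2/r) (dr/dλ)(dθ/dλ) = 0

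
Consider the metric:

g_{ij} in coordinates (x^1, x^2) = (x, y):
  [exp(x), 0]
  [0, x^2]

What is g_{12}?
With x^1 = x, x^2 = y, g_{12} = g_{xy} is the row-1, column-2 entry of the matrix.
g_{12} = 0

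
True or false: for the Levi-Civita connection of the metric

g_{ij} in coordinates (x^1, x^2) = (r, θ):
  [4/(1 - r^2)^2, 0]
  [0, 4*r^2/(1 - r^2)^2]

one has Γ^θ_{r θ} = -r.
Γ^θ_{r θ} = (1/2) g^{θθ} (∂_r g_{θθ} + ∂_θ g_{θr} - ∂_θ g_{rθ}) = (1/2)((1 - r^2)^2/(4*r^2))((-8*(r^3 + r)/(r^2 - 1)^3) + (0) - (0)) = (-r^2 - 1)/(r^3 - r)
This differs from the proposed value -r.
False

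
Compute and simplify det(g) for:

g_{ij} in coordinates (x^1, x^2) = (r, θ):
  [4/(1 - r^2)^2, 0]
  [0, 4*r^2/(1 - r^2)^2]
For a 2×2 metric: det(g) = g_{11}·g_{22} - g_{12}·g_{21}
= (4/(1 - r^2)^2)·(4*r^2/(1 - r^2)^2) - (0)·(0)
= 16*r^2/(1 - r^2)^4 - 0
det(g) = 16*r^2/(1 - r^2)^4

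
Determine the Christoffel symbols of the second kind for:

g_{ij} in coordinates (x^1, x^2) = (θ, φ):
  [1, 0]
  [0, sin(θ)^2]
Using Γ^k_{ij} = (1/2) g^{km} (∂_i g_{mj} + ∂_j g_{mi} - ∂_m g_{ij}); the metric is diagonal, so only the m = k term contributes.
Non-zero symbols (using the symmetry Γ^k_{ij} = Γ^k_{ji}):
Γ^θ_{φ φ} = (1/2) g^{θθ} (∂_φ g_{θφ} + ∂_φ g_{θφ} - ∂_θ g_{φφ}) = (1/2)(1)((0) + (0) - (sin(2*θ))) = -sin(2*θ)/2
Γ^φ_{θ φ} = (1/2) g^{φφ} (∂_θ g_{φφ} + ∂_φ g_{φθ} - ∂_φ g_{θφ}) = (1/2)(1/sin(θ)^2)((sin(2*θ)) + (0) - (0)) = 1/tan(θ)
All other Christoffel symbols are zero.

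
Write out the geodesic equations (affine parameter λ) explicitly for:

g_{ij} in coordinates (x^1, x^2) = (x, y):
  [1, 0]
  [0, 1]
Geodesic equation: d^2x^k/dλ^2 + Γ^k_{ij} (dx^i/dλ)(dx^j/dλ) = 0.
All Christoffel symbols vanish, so the geodesics are straight lines:
d^2x/dλ^2 = 0
d^2y/dλ^2 = 0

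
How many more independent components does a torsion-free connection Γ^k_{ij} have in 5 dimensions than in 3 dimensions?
Independent components in n dimensions: n × n(n+1)/2 = n^2(n+1)/2.
5D: 5 × 15 = 75
3D: 3 × 6 = 18
Difference = 75 - 18 = 57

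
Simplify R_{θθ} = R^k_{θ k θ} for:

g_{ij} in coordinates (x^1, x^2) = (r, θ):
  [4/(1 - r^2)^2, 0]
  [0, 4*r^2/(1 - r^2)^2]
Non-zero Christoffel symbols (Γ^k_{ij} = Γ^k_{ji}):
Γ^r_{r r} = 2*r/(1 - r^2)
Γ^r_{θ θ} = (r^3 + r)/(r^2 - 1)
Γ^θ_{r θ} = (-r^2 - 1)/(r^3 - r)
R^r_{θ r θ} = ∂_r Γ^r_{θ θ} - ∂_θ Γ^r_{θ r} + Γ^r_{r m} Γ^m_{θ θ} - Γ^r_{θ m} Γ^m_{θ r}
  = ((r^4 - 4*r^2 - 1)/(r^2 - 1)^2) - (0) + (-2*r^2*(r^2 + 1)/(r^2 - 1)^2) - (-(r^2 + 1)^2/(r^2 - 1)^2) = -4*r^2/(r^2 - 1)^2
R^θ_{θ θ θ} = 0 (a repeated index in an antisymmetric pair)
R_{θθ} = R^r_{θ r θ} + R^θ_{θ θ θ} = (-4*r^2/(r^2 - 1)^2) + (0) = -4*r^2/(r^2 - 1)^2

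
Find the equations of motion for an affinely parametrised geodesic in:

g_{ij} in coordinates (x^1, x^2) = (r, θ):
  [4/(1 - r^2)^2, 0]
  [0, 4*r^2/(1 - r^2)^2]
Geodesic equation: d^2x^k/dλ^2 + Γ^k_{ij} (dx^i/dλ)(dx^j/dλ) = 0.
Non-zero Christoffel symbols:
Γ^r_{r r} = 2*r/(1 - r^2)
Γ^r_{θ θ} = (r^3 + r)/(r^2 - 1)
Γ^θ_{r θ} = (-r^2 - 1)/(r^3 - r)
Substituting (the symmetric pair Γ^k_{ij}, Γ^k_{ji} combines into a factor 2):
d^2r/dλ^2 + (2*r/(1 - r^2)) (dr/dλ)^2 + ((r^3 + r)/(r^2 - 1)) (dθ/dλ)^2 = 0
d^2θ/dλ^2 + ((-2*r^2 - 2)/(r^3 - r)) (dr/dλ)(dθ/dλ) = 0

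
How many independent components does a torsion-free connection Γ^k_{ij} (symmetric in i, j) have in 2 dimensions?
Γ^k_{ij} has n choices for the upper index and n(n+1)/2 independent symmetric lower index pairs.
Total = 2 × 2×3/2 = 2 × 3 = 6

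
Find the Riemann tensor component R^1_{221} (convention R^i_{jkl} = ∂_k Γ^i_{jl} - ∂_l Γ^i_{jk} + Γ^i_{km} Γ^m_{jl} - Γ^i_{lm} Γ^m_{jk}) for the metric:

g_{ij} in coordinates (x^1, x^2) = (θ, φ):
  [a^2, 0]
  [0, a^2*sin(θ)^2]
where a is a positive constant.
Non-zero Christoffel symbols (Γ^k_{ij} = Γ^k_{ji}):
Γ^θ_{φ φ} = -sin(2*θ)/2
Γ^φ_{θ φ} = 1/tan(θ)
R^θ_{φ φ θ} = ∂_φ Γ^θ_{φ θ} - ∂_θ Γ^θ_{φ φ} + Γ^θ_{φ m} Γ^m_{φ θ} - Γ^θ_{θ m} Γ^m_{φ φ}
  = (0) - (-cos(2*θ)) + (-cos(θ)^2) - (0) = -sin(θ)^2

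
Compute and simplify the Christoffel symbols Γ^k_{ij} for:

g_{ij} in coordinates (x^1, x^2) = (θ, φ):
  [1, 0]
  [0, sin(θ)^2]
Using Γ^k_{ij} = (1/2) g^{km} (∂_i g_{mj} + ∂_j g_{mi} - ∂_m g_{ij}); the metric is diagonal, so only the m = k term contributes.
Non-zero symbols (using the symmetry Γ^k_{ij} = Γ^k_{ji}):
Γ^θ_{φ φ} = (1/2) g^{θθ} (∂_φ g_{θφ} + ∂_φ g_{θφ} - ∂_θ g_{φφ}) = (1/2)(1)((0) + (0) - (sin(2*θ))) = -sin(2*θ)/2
Γ^φ_{θ φ} = (1/2) g^{φφ} (∂_θ g_{φφ} + ∂_φ g_{φθ} - ∂_φ g_{θφ}) = (1/2)(1/sin(θ)^2)((sin(2*θ)) + (0) - (0)) = 1/tan(θ)
All other Christoffel symbols are zero.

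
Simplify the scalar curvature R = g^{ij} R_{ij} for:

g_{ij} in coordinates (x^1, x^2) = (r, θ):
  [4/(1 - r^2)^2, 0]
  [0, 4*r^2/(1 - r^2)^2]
Non-zero Christoffel symbols (Γ^k_{ij} = Γ^k_{ji}):
Γ^r_{r r} = 2*r/(1 - r^2)
Γ^r_{θ θ} = (r^3 + r)/(r^2 - 1)
Γ^θ_{r θ} = (-r^2 - 1)/(r^3 - r)
Ricci tensor (R_{ij} = R^k_{ikj}): R_{rr} = -4/(r^2 - 1)^2, R_{rθ} = 0, R_{θθ} = -4*r^2/(r^2 - 1)^2
Inverse metric: g^{rr} = (1 - r^2)^2/4, g^{θθ} = (1 - r^2)^2/(4*r^2)
R = g^{ij} R_{ij} = ((1 - r^2)^2/4)(-4/(r^2 - 1)^2) + ((1 - r^2)^2/(4*r^2))(-4*r^2/(r^2 - 1)^2) = -2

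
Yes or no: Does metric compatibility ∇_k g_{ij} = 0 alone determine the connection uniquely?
One also needs vanishing torsion; metric compatibility plus torsion-freeness singles out the Levi-Civita connection.
No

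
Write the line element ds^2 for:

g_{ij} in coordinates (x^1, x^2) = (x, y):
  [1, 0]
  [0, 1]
ds^2 = g_{ij} dx^i dx^j; only the non-zero components contribute.
ds^2 = dx^2 + dy^2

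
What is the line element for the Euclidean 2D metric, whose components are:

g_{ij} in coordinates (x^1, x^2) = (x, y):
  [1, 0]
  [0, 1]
ds^2 = g_{ij} dx^i dx^j; only the non-zero components contribute.
ds^2 = dx^2 + dy^2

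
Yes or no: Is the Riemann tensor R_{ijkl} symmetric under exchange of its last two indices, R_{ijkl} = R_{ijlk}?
It is antisymmetric in the last pair: R_{ijkl} = -R_{ijlk}.
No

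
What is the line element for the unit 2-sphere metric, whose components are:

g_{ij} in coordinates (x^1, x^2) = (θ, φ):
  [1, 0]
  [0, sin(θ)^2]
ds^2 = g_{ij} dx^i dx^j; only the non-zero components contribute.
ds^2 = dθ^2 + sin(θ)^2 dφ^2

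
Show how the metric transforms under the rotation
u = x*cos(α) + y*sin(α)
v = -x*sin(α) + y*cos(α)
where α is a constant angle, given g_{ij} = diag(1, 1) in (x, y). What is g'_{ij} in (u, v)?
Invert the transformation: x = u*cos(α) - v*sin(α), y = u*sin(α) + v*cos(α)
g'_{ij} = (∂x^k/∂x'^i)(∂x^l/∂x'^j) g_{kl}; with g_{kl} = δ_{kl} this is Σ_k (∂x^k/∂x'^i)(∂x^k/∂x'^j).
Jacobian: ∂x/∂u = cos(α), ∂x/∂v = -sin(α), ∂y/∂u = sin(α), ∂y/∂v = cos(α)
g'_{uu} = (cos(α))(cos(α)) + (sin(α))(sin(α)) = 1
g'_{uv} = (cos(α))(-sin(α)) + (sin(α))(cos(α)) = 0
g'_{vv} = (-sin(α))(-sin(α)) + (cos(α))(cos(α)) = 1
g'_{ij} = diag(1, 1)
The Euclidean metric is invariant under rotations.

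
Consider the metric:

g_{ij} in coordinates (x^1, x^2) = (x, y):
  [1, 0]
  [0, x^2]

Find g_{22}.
With x^1 = x, x^2 = y, g_{22} = g_{yy} is the row-2, column-2 entry of the matrix.
g_{22} = x^2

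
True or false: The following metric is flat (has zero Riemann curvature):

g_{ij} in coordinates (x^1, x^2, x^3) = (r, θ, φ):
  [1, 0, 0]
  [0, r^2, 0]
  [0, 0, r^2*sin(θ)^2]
Non-zero Christoffel symbols:
Γ^r_{θ θ} = -r
Γ^r_{φ φ} = -r*sin(θ)^2
Γ^θ_{r θ} = 1/r
Γ^θ_{φ φ} = -sin(2*θ)/2
Γ^φ_{r φ} = 1/r
Γ^φ_{θ φ} = 1/tan(θ)
Ricci tensor: R_{rr} = 0, R_{rθ} = 0, R_{rφ} = 0, R_{θθ} = 0, R_{θφ} = 0, R_{φφ} = 0
All R_{ij} vanish; in 3 dimensions the Riemann tensor is fully determined by the Ricci tensor, so R^i_{jkl} = 0: the metric is flat (curvilinear coordinates on flat space).
True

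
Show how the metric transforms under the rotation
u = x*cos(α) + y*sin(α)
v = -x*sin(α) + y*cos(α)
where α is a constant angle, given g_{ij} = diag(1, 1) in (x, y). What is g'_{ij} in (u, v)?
Invert the transformation: x = u*cos(α) - v*sin(α), y = u*sin(α) + v*cos(α)
g'_{ij} = (∂x^k/∂x'^i)(∂x^l/∂x'^j) g_{kl}; with g_{kl} = δ_{kl} this is Σ_k (∂x^k/∂x'^i)(∂x^k/∂x'^j).
Jacobian: ∂x/∂u = cos(α), ∂x/∂v = -sin(α), ∂y/∂u = sin(α), ∂y/∂v = cos(α)
g'_{uu} = (cos(α))(cos(α)) + (sin(α))(sin(α)) = 1
g'_{uv} = (cos(α))(-sin(α)) + (sin(α))(cos(α)) = 0
g'_{vv} = (-sin(α))(-sin(α)) + (cos(α))(cos(α)) = 1
g'_{ij} = diag(1, 1)
The Euclidean metric is invariant under rotations.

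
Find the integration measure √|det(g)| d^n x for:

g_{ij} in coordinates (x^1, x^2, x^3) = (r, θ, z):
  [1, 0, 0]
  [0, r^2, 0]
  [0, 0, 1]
det(g) = r^2
√|det(g)| = r
Volume element: dV = r dr dθ dz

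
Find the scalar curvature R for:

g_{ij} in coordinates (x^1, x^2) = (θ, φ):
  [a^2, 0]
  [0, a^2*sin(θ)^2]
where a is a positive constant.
Non-zero Christoffel symbols (Γ^k_{ij} = Γ^k_{ji}):
Γ^θ_{φ φ} = -sin(2*θ)/2
Γ^φ_{θ φ} = 1/tan(θ)
Ricci tensor (R_{ij} = R^k_{ikj}): R_{θθ} = 1, R_{θφ} = 0, R_{φφ} = sin(θ)^2
Inverse metric: g^{θθ} = 1/a^2, g^{φφ} = 1/(a^2*sin(θ)^2)
R = g^{ij} R_{ij} = (1/a^2)(1) + (1/(a^2*sin(θ)^2))(sin(θ)^2) = 2/a^2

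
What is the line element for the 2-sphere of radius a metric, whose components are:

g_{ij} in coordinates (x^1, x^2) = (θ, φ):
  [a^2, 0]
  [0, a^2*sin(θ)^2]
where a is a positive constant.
ds^2 = g_{ij} dx^i dx^j; only the non-zero components contribute.
ds^2 = a^2 dθ^2 + a^2*sin(θ)^2 dφ^2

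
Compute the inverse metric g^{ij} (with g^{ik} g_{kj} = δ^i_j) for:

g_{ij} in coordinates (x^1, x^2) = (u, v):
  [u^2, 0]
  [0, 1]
The metric is diagonal, so g^{ij} is diagonal with entries 1/g_{ii}: diag(1/(u^2), 1).
g^{ij}:
  [1/u^2, 0]
  [0, 1]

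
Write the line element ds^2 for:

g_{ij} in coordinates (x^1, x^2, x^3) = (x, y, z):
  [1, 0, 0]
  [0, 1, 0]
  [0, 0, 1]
ds^2 = g_{ij} dx^i dx^j; only the non-zero components contribute.
ds^2 = dx^2 + dy^2 + dz^2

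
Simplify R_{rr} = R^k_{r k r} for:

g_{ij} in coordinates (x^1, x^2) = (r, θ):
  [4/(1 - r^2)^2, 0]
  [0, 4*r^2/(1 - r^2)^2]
Non-zero Christoffel symbols (Γ^k_{ij} = Γ^k_{ji}):
Γ^r_{r r} = 2*r/(1 - r^2)
Γ^r_{θ θ} = (r^3 + r)/(r^2 - 1)
Γ^θ_{r θ} = (-r^2 - 1)/(r^3 - r)
R^r_{r r r} = 0 (a repeated index in an antisymmetric pair)
R^θ_{r θ r} = ∂_θ Γ^θ_{r r} - ∂_r Γ^θ_{r θ} + Γ^θ_{θ m} Γ^m_{r r} - Γ^θ_{r m} Γ^m_{r θ}
  = (0) - ((r^4 + 4*r^2 - 1)/(r^3 - r)^2) + (2*(r^2 + 1)/(r^2 - 1)^2) - ((r^2 + 1)^2/(r^3 - r)^2) = -4/(r^2 - 1)^2
R_{rr} = R^r_{r r r} + R^θ_{r θ r} = (0) + (-4/(r^2 - 1)^2) = -4/(r^2 - 1)^2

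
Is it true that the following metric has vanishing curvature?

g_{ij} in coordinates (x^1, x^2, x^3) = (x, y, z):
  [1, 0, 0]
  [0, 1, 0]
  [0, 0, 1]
All metric components are constant, so every Christoffel symbol vanishes and R^i_{jkl} = 0.
Yes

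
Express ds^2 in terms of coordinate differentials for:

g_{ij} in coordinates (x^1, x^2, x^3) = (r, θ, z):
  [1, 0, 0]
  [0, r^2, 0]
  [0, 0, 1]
ds^2 = g_{ij} dx^i dx^j; only the non-zero components contribute.
ds^2 = dr^2 + r^2 dθ^2 + dz^2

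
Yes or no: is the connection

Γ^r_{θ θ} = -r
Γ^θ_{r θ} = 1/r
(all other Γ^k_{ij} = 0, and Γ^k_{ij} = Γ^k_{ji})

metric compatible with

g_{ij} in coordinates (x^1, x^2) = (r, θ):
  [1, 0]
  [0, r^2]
Using ∇_k g_{ij} = ∂_k g_{ij} - Γ^m_{ki} g_{mj} - Γ^m_{kj} g_{im}:
e.g. ∇_r g_{θθ} = (2*r) - (r) - (r) = 0
Every component ∇_k g_{ij} vanishes: the connection is metric compatible.
Yes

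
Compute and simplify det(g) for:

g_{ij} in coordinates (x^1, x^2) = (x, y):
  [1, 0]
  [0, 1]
For a 2×2 metric: det(g) = g_{11}·g_{22} - g_{12}·g_{21}
= (1)·(1) - (0)·(0)
= 1 - 0
det(g) = 1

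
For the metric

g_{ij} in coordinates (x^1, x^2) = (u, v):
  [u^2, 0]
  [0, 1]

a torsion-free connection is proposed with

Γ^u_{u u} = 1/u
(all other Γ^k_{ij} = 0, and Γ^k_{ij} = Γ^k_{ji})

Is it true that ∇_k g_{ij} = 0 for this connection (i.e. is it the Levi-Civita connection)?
Using ∇_k g_{ij} = ∂_k g_{ij} - Γ^m_{ki} g_{mj} - Γ^m_{kj} g_{im}:
e.g. ∇_u g_{uu} = (2*u) - (u) - (u) = 0
Every component ∇_k g_{ij} vanishes: the connection is metric compatible.
Yes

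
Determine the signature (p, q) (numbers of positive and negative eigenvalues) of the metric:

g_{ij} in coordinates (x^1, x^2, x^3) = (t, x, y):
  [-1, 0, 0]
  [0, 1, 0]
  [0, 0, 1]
The metric is diagonal, so its eigenvalues are the diagonal entries: -1, 1, 1 (at a generic point, where coordinate-dependent entries are positive).
2 positive, 1 negative.
(2, 1) - Lorentzian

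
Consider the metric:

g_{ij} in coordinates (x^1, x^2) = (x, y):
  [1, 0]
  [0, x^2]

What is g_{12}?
With x^1 = x, x^2 = y, g_{12} = g_{xy} is the row-1, column-2 entry of the matrix.
g_{12} = 0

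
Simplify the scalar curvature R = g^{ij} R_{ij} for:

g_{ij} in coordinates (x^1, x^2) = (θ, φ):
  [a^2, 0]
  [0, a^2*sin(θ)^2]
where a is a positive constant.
Non-zero Christoffel symbols (Γ^k_{ij} = Γ^k_{ji}):
Γ^θ_{φ φ} = -sin(2*θ)/2
Γ^φ_{θ φ} = 1/tan(θ)
Ricci tensor (R_{ij} = R^k_{ikj}): R_{θθ} = 1, R_{θφ} = 0, R_{φφ} = sin(θ)^2
Inverse metric: g^{θθ} = 1/a^2, g^{φφ} = 1/(a^2*sin(θ)^2)
R = g^{ij} R_{ij} = (1/a^2)(1) + (1/(a^2*sin(θ)^2))(sin(θ)^2) = 2/a^2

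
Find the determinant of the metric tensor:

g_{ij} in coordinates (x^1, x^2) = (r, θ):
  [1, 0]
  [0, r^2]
For a 2×2 metric: det(g) = g_{11}·g_{22} - g_{12}·g_{21}
= (1)·(r^2) - (0)·(0)
= r^2 - 0
det(g) = r^2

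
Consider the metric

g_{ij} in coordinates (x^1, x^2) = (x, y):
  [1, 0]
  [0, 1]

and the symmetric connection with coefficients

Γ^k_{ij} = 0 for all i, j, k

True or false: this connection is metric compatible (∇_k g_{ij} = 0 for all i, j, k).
Using ∇_k g_{ij} = ∂_k g_{ij} - Γ^m_{ki} g_{mj} - Γ^m_{kj} g_{im}:
e.g. ∇_x g_{yy} = (0) - (0) - (0) = 0
Every component ∇_k g_{ij} vanishes: the connection is metric compatible.
True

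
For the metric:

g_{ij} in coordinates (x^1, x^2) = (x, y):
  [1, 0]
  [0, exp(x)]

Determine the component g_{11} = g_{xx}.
With x^1 = x, x^2 = y, g_{11} = g_{xx} is the row-1, column-1 entry of the matrix.
g_{11} = 1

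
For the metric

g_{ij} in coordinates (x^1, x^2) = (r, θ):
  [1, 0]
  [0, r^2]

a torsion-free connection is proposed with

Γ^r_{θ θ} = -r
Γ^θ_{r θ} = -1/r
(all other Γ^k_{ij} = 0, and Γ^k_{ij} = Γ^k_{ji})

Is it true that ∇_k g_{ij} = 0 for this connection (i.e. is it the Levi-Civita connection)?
Using ∇_k g_{ij} = ∂_k g_{ij} - Γ^m_{ki} g_{mj} - Γ^m_{kj} g_{im}:
∇_θ g_{rθ} = (0) - (-r) - (-r) = 2*r ≠ 0
So the connection is not metric compatible (it is not the Levi-Civita connection).
No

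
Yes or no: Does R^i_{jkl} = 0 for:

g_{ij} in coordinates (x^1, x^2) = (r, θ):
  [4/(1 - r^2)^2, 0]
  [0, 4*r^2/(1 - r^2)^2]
Non-zero Christoffel symbols:
Γ^r_{r r} = 2*r/(1 - r^2)
Γ^r_{θ θ} = (r^3 + r)/(r^2 - 1)
Γ^θ_{r θ} = (-r^2 - 1)/(r^3 - r)
Ricci tensor: R_{rr} = -4/(r^2 - 1)^2, R_{rθ} = 0, R_{θθ} = -4*r^2/(r^2 - 1)^2
The Ricci tensor is non-zero, so the Riemann tensor is non-zero: not flat.
No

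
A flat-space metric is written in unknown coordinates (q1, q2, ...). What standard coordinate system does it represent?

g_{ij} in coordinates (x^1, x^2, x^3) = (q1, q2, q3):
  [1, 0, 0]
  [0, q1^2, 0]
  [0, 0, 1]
The line element ds^2 = dq1^2 + q1^2 dq2^2 + dq3^2 is dr^2 + r^2 dθ^2 + dz^2 with q1 = r, q2 = θ, q3 = z.
cylindrical coordinates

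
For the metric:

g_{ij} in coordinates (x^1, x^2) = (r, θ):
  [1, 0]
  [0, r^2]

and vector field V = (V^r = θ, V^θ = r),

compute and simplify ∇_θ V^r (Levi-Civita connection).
Non-zero Christoffel symbols:
Γ^r_{θ θ} = -r
Γ^θ_{r θ} = 1/r
∇_θ V^r = ∂_θ V^r + Γ^r_{θ j} V^j
  = (1) + (0)(θ) + (-r)(r)
  = 1 - r^2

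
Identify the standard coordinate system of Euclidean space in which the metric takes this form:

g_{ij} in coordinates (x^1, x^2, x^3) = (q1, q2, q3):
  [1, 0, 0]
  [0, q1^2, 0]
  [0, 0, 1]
The line element ds^2 = dq1^2 + q1^2 dq2^2 + dq3^2 is dr^2 + r^2 dθ^2 + dz^2 with q1 = r, q2 = θ, q3 = z.
cylindrical coordinates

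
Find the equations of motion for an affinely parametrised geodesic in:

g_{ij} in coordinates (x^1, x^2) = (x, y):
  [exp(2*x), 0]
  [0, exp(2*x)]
Geodesic equation: d^2x^k/dλ^2 + Γ^k_{ij} (dx^i/dλ)(dx^j/dλ) = 0.
Non-zero Christoffel symbols:
Γ^x_{x x} = 1
Γ^x_{y y} = -1
Γ^y_{x y} = 1
Substituting (the symmetric pair Γ^k_{ij}, Γ^k_{ji} combines into a factor 2):
d^2x/dλ^2 + (dx/dλ)^2 - (dy/dλ)^2 = 0
d^2y/dλ^2 + 2 (dx/dλ)(dy/dλ) = 0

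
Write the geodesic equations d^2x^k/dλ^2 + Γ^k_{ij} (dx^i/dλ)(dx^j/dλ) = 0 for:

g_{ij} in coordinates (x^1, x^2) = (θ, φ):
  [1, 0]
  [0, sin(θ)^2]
Geodesic equation: d^2x^k/dλ^2 + Γ^k_{ij} (dx^i/dλ)(dx^j/dλ) = 0.
Non-zero Christoffel symbols:
Γ^θ_{φ φ} = -sin(2*θ)/2
Γ^φ_{θ φ} = 1/tan(θ)
Substituting (the symmetric pair Γ^k_{ij}, Γ^k_{ji} combines into a factor 2):
d^2θ/dλ^2 - (sin(2*θ)/2) (dφ/dλ)^2 = 0
d^2φ/dλ^2 + (2/tan(θ)) (dθ/dλ)(dφ/dλ) = 0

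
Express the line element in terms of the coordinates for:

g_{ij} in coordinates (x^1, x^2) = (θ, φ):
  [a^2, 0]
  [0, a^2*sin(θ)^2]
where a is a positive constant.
ds^2 = g_{ij} dx^i dx^j; only the non-zero components contribute.
ds^2 = a^2 dθ^2 + a^2*sin(θ)^2 dφ^2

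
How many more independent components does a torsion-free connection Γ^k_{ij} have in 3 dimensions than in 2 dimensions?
Independent components in n dimensions: n × n(n+1)/2 = n^2(n+1)/2.
3D: 3 × 6 = 18
2D: 2 × 3 = 6
Difference = 18 - 6 = 12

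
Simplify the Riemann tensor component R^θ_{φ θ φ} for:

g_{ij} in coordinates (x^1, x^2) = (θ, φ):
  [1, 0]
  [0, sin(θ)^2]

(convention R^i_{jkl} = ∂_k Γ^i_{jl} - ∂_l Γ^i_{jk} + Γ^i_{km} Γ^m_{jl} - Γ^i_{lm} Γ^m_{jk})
Non-zero Christoffel symbols (Γ^k_{ij} = Γ^k_{ji}):
Γ^θ_{φ φ} = -sin(2*θ)/2
Γ^φ_{θ φ} = 1/tan(θ)
R^θ_{φ θ φ} = ∂_θ Γ^θ_{φ φ} - ∂_φ Γ^θ_{φ θ} + Γ^θ_{θ m} Γ^m_{φ φ} - Γ^θ_{φ m} Γ^m_{φ θ}
  = (-cos(2*θ)) - (0) + (0) - (-cos(θ)^2) = sin(θ)^2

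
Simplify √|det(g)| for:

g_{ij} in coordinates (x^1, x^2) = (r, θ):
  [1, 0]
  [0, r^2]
det(g) = r^2
√|det(g)| = r
Volume element: dV = r dr dθ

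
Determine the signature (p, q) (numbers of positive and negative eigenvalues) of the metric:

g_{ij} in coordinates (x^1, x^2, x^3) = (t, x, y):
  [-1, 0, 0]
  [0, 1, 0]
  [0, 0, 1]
The metric is diagonal, so its eigenvalues are the diagonal entries: -1, 1, 1 (at a generic point, where coordinate-dependent entries are positive).
2 positive, 1 negative.
(2, 1) - Lorentzian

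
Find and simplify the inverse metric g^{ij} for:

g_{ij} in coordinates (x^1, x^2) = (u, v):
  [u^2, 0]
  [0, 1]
The metric is diagonal, so g^{ij} is diagonal with entries 1/g_{ii}: diag(1/(u^2), 1).
g^{ij}:
  [1/u^2, 0]
  [0, 1]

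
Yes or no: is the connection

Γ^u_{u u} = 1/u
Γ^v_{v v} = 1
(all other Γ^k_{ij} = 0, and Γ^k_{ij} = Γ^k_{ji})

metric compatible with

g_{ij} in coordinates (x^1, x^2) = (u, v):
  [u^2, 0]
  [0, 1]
Using ∇_k g_{ij} = ∂_k g_{ij} - Γ^m_{ki} g_{mj} - Γ^m_{kj} g_{im}:
∇_v g_{vv} = (0) - (1) - (1) = -2 ≠ 0
So the connection is not metric compatible (it is not the Levi-Civita connection).
No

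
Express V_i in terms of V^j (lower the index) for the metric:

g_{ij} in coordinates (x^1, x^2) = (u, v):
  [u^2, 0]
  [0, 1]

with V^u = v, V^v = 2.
V_i = g_{ij} V^j:
V_u = (u^2)(v) + (0)(2) = u^2*v
V_v = (0)(v) + (1)(2) = 2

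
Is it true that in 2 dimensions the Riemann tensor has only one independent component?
The number of independent components is n^2(n^2-1)/12 = 4·3/12 = 1 for n = 2 (e.g. R_{1212}).
Yes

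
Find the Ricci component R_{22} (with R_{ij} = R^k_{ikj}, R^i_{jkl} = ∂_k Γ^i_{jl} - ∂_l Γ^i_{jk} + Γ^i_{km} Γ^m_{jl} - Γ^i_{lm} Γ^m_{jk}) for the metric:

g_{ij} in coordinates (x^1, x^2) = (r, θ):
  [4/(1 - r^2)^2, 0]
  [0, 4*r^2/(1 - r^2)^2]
Non-zero Christoffel symbols (Γ^k_{ij} = Γ^k_{ji}):
Γ^r_{r r} = 2*r/(1 - r^2)
Γ^r_{θ θ} = (r^3 + r)/(r^2 - 1)
Γ^θ_{r θ} = (-r^2 - 1)/(r^3 - r)
R^r_{θ r θ} = ∂_r Γ^r_{θ θ} - ∂_θ Γ^r_{θ r} + Γ^r_{r m} Γ^m_{θ θ} - Γ^r_{θ m} Γ^m_{θ r}
  = ((r^4 - 4*r^2 - 1)/(r^2 - 1)^2) - (0) + (-2*r^2*(r^2 + 1)/(r^2 - 1)^2) - (-(r^2 + 1)^2/(r^2 - 1)^2) = -4*r^2/(r^2 - 1)^2
R^θ_{θ θ θ} = 0 (a repeated index in an antisymmetric pair)
R_{θθ} = R^r_{θ r θ} + R^θ_{θ θ θ} = (-4*r^2/(r^2 - 1)^2) + (0) = -4*r^2/(r^2 - 1)^2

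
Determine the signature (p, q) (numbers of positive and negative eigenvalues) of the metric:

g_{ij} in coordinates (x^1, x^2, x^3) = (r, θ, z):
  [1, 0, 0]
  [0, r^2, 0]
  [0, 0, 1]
The metric is diagonal, so its eigenvalues are the diagonal entries: 1, r^2, 1 (at a generic point, where coordinate-dependent entries are positive).
3 positive, 0 negative.
(3, 0) - Riemannian (positive definite)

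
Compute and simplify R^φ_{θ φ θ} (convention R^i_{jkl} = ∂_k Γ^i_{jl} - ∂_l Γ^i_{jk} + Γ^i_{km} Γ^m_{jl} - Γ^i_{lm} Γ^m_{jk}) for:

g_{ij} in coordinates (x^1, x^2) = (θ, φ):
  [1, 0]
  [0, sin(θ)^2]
Non-zero Christoffel symbols (Γ^k_{ij} = Γ^k_{ji}):
Γ^θ_{φ φ} = -sin(2*θ)/2
Γ^φ_{θ φ} = 1/tan(θ)
R^φ_{θ φ θ} = ∂_φ Γ^φ_{θ θ} - ∂_θ Γ^φ_{θ φ} + Γ^φ_{φ m} Γ^m_{θ θ} - Γ^φ_{θ m} Γ^m_{θ φ}
  = (0) - (-1/sin(θ)^2) + (0) - (1/tan(θ)^2) = 1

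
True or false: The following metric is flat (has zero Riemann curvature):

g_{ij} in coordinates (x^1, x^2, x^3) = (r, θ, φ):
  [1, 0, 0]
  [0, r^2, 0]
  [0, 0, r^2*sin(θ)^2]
Non-zero Christoffel symbols:
Γ^r_{θ θ} = -r
Γ^r_{φ φ} = -r*sin(θ)^2
Γ^θ_{r θ} = 1/r
Γ^θ_{φ φ} = -sin(2*θ)/2
Γ^φ_{r φ} = 1/r
Γ^φ_{θ φ} = 1/tan(θ)
Ricci tensor: R_{rr} = 0, R_{rθ} = 0, R_{rφ} = 0, R_{θθ} = 0, R_{θφ} = 0, R_{φφ} = 0
All R_{ij} vanish; in 3 dimensions the Riemann tensor is fully determined by the Ricci tensor, so R^i_{jkl} = 0: the metric is flat (curvilinear coordinates on flat space).
True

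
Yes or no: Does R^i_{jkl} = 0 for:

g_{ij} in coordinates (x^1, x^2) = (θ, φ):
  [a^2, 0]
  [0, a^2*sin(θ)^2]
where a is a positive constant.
Non-zero Christoffel symbols:
Γ^θ_{φ φ} = -sin(2*θ)/2
Γ^φ_{θ φ} = 1/tan(θ)
Ricci tensor: R_{θθ} = 1, R_{θφ} = 0, R_{φφ} = sin(θ)^2
The Ricci tensor is non-zero, so the Riemann tensor is non-zero: not flat.
No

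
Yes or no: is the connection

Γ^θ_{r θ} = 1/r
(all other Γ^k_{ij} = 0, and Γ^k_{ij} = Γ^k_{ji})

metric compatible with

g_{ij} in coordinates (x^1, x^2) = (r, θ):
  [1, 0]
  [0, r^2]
Using ∇_k g_{ij} = ∂_k g_{ij} - Γ^m_{ki} g_{mj} - Γ^m_{kj} g_{im}:
∇_θ g_{rθ} = (0) - (r) - (0) = -r ≠ 0
So the connection is not metric compatible (it is not the Levi-Civita connection).
No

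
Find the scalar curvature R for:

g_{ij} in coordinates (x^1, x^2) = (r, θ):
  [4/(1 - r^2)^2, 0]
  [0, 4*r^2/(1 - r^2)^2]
Non-zero Christoffel symbols (Γ^k_{ij} = Γ^k_{ji}):
Γ^r_{r r} = 2*r/(1 - r^2)
Γ^r_{θ θ} = (r^3 + r)/(r^2 - 1)
Γ^θ_{r θ} = (-r^2 - 1)/(r^3 - r)
Ricci tensor (R_{ij} = R^k_{ikj}): R_{rr} = -4/(r^2 - 1)^2, R_{rθ} = 0, R_{θθ} = -4*r^2/(r^2 - 1)^2
Inverse metric: g^{rr} = (1 - r^2)^2/4, g^{θθ} = (1 - r^2)^2/(4*r^2)
R = g^{ij} R_{ij} = ((1 - r^2)^2/4)(-4/(r^2 - 1)^2) + ((1 - r^2)^2/(4*r^2))(-4*r^2/(r^2 - 1)^2) = -2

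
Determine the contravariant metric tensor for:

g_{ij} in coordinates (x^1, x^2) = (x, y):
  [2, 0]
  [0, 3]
The metric is diagonal, so g^{ij} is diagonal with entries 1/g_{ii}: diag(1/2, 1/3).
g^{ij}:
  [1/2, 0]
  [0, 1/3]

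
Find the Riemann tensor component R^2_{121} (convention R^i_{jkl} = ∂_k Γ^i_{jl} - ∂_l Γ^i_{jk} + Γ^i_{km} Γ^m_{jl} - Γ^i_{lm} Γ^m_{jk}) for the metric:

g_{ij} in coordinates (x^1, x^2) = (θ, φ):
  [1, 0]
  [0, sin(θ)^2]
Non-zero Christoffel symbols (Γ^k_{ij} = Γ^k_{ji}):
Γ^θ_{φ φ} = -sin(2*θ)/2
Γ^φ_{θ φ} = 1/tan(θ)
R^φ_{θ φ θ} = ∂_φ Γ^φ_{θ θ} - ∂_θ Γ^φ_{θ φ} + Γ^φ_{φ m} Γ^m_{θ θ} - Γ^φ_{θ m} Γ^m_{θ φ}
  = (0) - (-1/sin(θ)^2) + (0) - (1/tan(θ)^2) = 1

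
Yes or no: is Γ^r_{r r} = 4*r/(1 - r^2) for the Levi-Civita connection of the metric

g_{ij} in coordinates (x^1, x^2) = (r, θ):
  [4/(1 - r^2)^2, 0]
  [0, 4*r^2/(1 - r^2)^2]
Γ^r_{r r} = (1/2) g^{rr} (∂_r g_{rr} + ∂_r g_{rr} - ∂_r g_{rr}) = (1/2)((1 - r^2)^2/4)((16*r/(1 - r^2)^3) + (16*r/(1 - r^2)^3) - (16*r/(1 - r^2)^3)) = 2*r/(1 - r^2)
This differs from the proposed value 4*r/(1 - r^2).
No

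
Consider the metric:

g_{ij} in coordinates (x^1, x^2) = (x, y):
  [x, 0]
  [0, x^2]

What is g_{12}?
With x^1 = x, x^2 = y, g_{12} = g_{xy} is the row-1, column-2 entry of the matrix.
g_{12} = 0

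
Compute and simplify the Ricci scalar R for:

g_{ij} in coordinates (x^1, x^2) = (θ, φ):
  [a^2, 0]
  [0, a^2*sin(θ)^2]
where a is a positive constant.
Non-zero Christoffel symbols (Γ^k_{ij} = Γ^k_{ji}):
Γ^θ_{φ φ} = -sin(2*θ)/2
Γ^φ_{θ φ} = 1/tan(θ)
Ricci tensor (R_{ij} = R^k_{ikj}): R_{θθ} = 1, R_{θφ} = 0, R_{φφ} = sin(θ)^2
Inverse metric: g^{θθ} = 1/a^2, g^{φφ} = 1/(a^2*sin(θ)^2)
R = g^{ij} R_{ij} = (1/a^2)(1) + (1/(a^2*sin(θ)^2))(sin(θ)^2) = 2/a^2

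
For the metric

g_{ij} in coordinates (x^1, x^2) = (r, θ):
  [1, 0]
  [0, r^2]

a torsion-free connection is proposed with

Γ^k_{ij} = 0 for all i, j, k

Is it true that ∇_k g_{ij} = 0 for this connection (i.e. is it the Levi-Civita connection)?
Using ∇_k g_{ij} = ∂_k g_{ij} - Γ^m_{ki} g_{mj} - Γ^m_{kj} g_{im}:
∇_r g_{θθ} = (2*r) - (0) - (0) = 2*r ≠ 0
So the connection is not metric compatible (it is not the Levi-Civita connection).
No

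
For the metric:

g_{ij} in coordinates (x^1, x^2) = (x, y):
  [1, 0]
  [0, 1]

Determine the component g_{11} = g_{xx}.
With x^1 = x, x^2 = y, g_{11} = g_{xx} is the row-1, column-1 entry of the matrix.
g_{11} = 1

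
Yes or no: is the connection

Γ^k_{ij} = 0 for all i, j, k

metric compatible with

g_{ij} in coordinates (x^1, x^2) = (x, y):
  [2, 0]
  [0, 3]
Using ∇_k g_{ij} = ∂_k g_{ij} - Γ^m_{ki} g_{mj} - Γ^m_{kj} g_{im}:
e.g. ∇_x g_{xy} = (0) - (0) - (0) = 0
Every component ∇_k g_{ij} vanishes: the connection is metric compatible.
Yes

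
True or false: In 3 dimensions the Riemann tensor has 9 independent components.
n^2(n^2-1)/12 = 9·8/12 = 6 independent components for n = 3.
False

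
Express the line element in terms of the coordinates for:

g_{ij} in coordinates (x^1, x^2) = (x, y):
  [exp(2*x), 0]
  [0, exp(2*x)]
ds^2 = g_{ij} dx^i dx^j; only the non-zero components contribute.
ds^2 = exp(2*x) dx^2 + exp(2*x) dy^2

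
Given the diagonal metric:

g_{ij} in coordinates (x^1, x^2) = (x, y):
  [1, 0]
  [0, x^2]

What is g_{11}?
With x^1 = x, x^2 = y, g_{11} = g_{xx} is the row-1, column-1 entry of the matrix.
g_{11} = 1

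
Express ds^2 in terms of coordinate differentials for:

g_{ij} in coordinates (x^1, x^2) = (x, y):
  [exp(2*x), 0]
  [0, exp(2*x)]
ds^2 = g_{ij} dx^i dx^j; only the non-zero components contribute.
ds^2 = exp(2*x) dx^2 + exp(2*x) dy^2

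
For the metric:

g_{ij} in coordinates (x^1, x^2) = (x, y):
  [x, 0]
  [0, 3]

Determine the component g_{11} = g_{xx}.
With x^1 = x, x^2 = y, g_{11} = g_{xx} is the row-1, column-1 entry of the matrix.
g_{11} = x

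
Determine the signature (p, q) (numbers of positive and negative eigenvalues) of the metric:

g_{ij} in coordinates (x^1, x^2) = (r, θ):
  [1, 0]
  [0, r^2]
The metric is diagonal, so its eigenvalues are the diagonal entries: 1, r^2 (at a generic point, where coordinate-dependent entries are positive).
2 positive, 0 negative.
(2, 0) - Riemannian (positive definite)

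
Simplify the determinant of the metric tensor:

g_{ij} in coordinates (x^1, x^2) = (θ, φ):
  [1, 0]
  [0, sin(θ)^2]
For a 2×2 metric: det(g) = g_{11}·g_{22} - g_{12}·g_{21}
= (1)·(sin(θ)^2) - (0)·(0)
= sin(θ)^2 - 0
det(g) = sin(θ)^2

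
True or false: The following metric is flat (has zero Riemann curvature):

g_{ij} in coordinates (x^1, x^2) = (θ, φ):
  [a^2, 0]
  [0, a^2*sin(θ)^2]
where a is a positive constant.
Non-zero Christoffel symbols:
Γ^θ_{φ φ} = -sin(2*θ)/2
Γ^φ_{θ φ} = 1/tan(θ)
Ricci tensor: R_{θθ} = 1, R_{θφ} = 0, R_{φφ} = sin(θ)^2
The Ricci tensor is non-zero, so the Riemann tensor is non-zero: not flat.
False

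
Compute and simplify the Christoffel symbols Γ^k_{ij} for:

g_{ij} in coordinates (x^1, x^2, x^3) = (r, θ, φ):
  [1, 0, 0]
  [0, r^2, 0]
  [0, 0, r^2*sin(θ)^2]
Using Γ^k_{ij} = (1/2) g^{km} (∂_i g_{mj} + ∂_j g_{mi} - ∂_m g_{ij}); the metric is diagonal, so only the m = k term contributes.
Non-zero symbols (using the symmetry Γ^k_{ij} = Γ^k_{ji}):
Γ^r_{θ θ} = (1/2) g^{rr} (∂_θ g_{rθ} + ∂_θ g_{rθ} - ∂_r g_{θθ}) = (1/2)(1)((0) + (0) - (2*r)) = -r
Γ^r_{φ φ} = (1/2) g^{rr} (∂_φ g_{rφ} + ∂_φ g_{rφ} - ∂_r g_{φφ}) = (1/2)(1)((0) + (0) - (2*r*sin(θ)^2)) = -r*sin(θ)^2
Γ^θ_{r θ} = (1/2) g^{θθ} (∂_r g_{θθ} + ∂_θ g_{θr} - ∂_θ g_{rθ}) = (1/2)(1/r^2)((2*r) + (0) - (0)) = 1/r
Γ^θ_{φ φ} = (1/2) g^{θθ} (∂_φ g_{θφ} + ∂_φ g_{θφ} - ∂_θ g_{φφ}) = (1/2)(1/r^2)((0) + (0) - (r^2*sin(2*θ))) = -sin(2*θ)/2
Γ^φ_{r φ} = (1/2) g^{φφ} (∂_r g_{φφ} + ∂_φ g_{φr} - ∂_φ g_{rφ}) = (1/2)(1/(r^2*sin(θ)^2))((2*r*sin(θ)^2) + (0) - (0)) = 1/r
Γ^φ_{θ φ} = (1/2) g^{φφ} (∂_θ g_{φφ} + ∂_φ g_{φθ} - ∂_φ g_{θφ}) = (1/2)(1/(r^2*sin(θ)^2))((r^2*sin(2*θ)) + (0) - (0)) = 1/tan(θ)
All other Christoffel symbols are zero.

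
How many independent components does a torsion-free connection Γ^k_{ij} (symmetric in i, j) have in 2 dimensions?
Γ^k_{ij} has n choices for the upper index and n(n+1)/2 independent symmetric lower index pairs.
Total = 2 × 2×3/2 = 2 × 3 = 6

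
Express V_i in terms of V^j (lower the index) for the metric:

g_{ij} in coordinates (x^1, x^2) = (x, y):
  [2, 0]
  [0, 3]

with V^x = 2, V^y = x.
V_i = g_{ij} V^j:
V_x = (2)(2) + (0)(x) = 4
V_y = (0)(2) + (3)(x) = 3*x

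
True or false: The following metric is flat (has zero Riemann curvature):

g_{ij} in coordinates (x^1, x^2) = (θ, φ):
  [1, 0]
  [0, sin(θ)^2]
Non-zero Christoffel symbols:
Γ^θ_{φ φ} = -sin(2*θ)/2
Γ^φ_{θ φ} = 1/tan(θ)
Ricci tensor: R_{θθ} = 1, R_{θφ} = 0, R_{φφ} = sin(θ)^2
The Ricci tensor is non-zero, so the Riemann tensor is non-zero: not flat.
False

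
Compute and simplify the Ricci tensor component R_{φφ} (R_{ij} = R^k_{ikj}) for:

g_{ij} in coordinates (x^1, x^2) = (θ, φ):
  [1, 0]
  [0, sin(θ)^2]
Non-zero Christoffel symbols (Γ^k_{ij} = Γ^k_{ji}):
Γ^θ_{φ φ} = -sin(2*θ)/2
Γ^φ_{θ φ} = 1/tan(θ)
R^θ_{φ θ φ} = ∂_θ Γ^θ_{φ φ} - ∂_φ Γ^θ_{φ θ} + Γ^θ_{θ m} Γ^m_{φ φ} - Γ^θ_{φ m} Γ^m_{φ θ}
  = (-cos(2*θ)) - (0) + (0) - (-cos(θ)^2) = sin(θ)^2
R^φ_{φ φ φ} = 0 (a repeated index in an antisymmetric pair)
R_{φφ} = R^θ_{φ θ φ} + R^φ_{φ φ φ} = (sin(θ)^2) + (0) = sin(θ)^2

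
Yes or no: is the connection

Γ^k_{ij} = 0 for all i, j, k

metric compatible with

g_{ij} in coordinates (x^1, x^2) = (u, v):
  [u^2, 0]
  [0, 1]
Using ∇_k g_{ij} = ∂_k g_{ij} - Γ^m_{ki} g_{mj} - Γ^m_{kj} g_{im}:
∇_u g_{uu} = (2*u) - (0) - (0) = 2*u ≠ 0
So the connection is not metric compatible (it is not the Levi-Civita connection).
No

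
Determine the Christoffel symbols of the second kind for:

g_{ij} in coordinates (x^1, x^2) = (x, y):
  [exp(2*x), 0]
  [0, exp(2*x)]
Using Γ^k_{ij} = (1/2) g^{km} (∂_i g_{mj} + ∂_j g_{mi} - ∂_m g_{ij}); the metric is diagonal, so only the m = k term contributes.
Non-zero symbols (using the symmetry Γ^k_{ij} = Γ^k_{ji}):
Γ^x_{x x} = (1/2) g^{xx} (∂_x g_{xx} + ∂_x g_{xx} - ∂_x g_{xx}) = (1/2)(exp(-2*x))((2*exp(2*x)) + (2*exp(2*x)) - (2*exp(2*x))) = 1
Γ^x_{y y} = (1/2) g^{xx} (∂_y g_{xy} + ∂_y g_{xy} - ∂_x g_{yy}) = (1/2)(exp(-2*x))((0) + (0) - (2*exp(2*x))) = -1
Γ^y_{x y} = (1/2) g^{yy} (∂_x g_{yy} + ∂_y g_{yx} - ∂_y g_{xy}) = (1/2)(exp(-2*x))((2*exp(2*x)) + (0) - (0)) = 1
All other Christoffel symbols are zero.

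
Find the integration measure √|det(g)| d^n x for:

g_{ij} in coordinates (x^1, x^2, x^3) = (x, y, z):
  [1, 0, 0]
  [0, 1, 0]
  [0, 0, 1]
det(g) = 1
√|det(g)| = 1
Volume element: dV = 1 dx dy dz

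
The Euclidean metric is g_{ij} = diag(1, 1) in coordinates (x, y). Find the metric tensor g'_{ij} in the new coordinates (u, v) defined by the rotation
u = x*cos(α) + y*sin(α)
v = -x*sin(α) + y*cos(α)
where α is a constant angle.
Invert the transformation: x = u*cos(α) - v*sin(α), y = u*sin(α) + v*cos(α)
g'_{ij} = (∂x^k/∂x'^i)(∂x^l/∂x'^j) g_{kl}; with g_{kl} = δ_{kl} this is Σ_k (∂x^k/∂x'^i)(∂x^k/∂x'^j).
Jacobian: ∂x/∂u = cos(α), ∂x/∂v = -sin(α), ∂y/∂u = sin(α), ∂y/∂v = cos(α)
g'_{uu} = (cos(α))(cos(α)) + (sin(α))(sin(α)) = 1
g'_{uv} = (cos(α))(-sin(α)) + (sin(α))(cos(α)) = 0
g'_{vv} = (-sin(α))(-sin(α)) + (cos(α))(cos(α)) = 1
g'_{ij} = diag(1, 1)
The Euclidean metric is invariant under rotations.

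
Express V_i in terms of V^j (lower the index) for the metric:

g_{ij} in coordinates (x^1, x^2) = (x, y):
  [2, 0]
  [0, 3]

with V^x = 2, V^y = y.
V_i = g_{ij} V^j:
V_x = (2)(2) + (0)(y) = 4
V_y = (0)(2) + (3)(y) = 3*y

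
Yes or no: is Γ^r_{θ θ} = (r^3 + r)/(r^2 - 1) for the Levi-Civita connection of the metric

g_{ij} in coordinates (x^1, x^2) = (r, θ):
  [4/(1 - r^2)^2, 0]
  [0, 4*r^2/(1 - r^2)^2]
Γ^r_{θ θ} = (1/2) g^{rr} (∂_θ g_{rθ} + ∂_θ g_{rθ} - ∂_r g_{θθ}) = (1/2)((1 - r^2)^2/4)((0) + (0) - (-8*(r^3 + r)/(r^2 - 1)^3)) = (r^3 + r)/(r^2 - 1)
This equals the proposed value (r^3 + r)/(r^2 - 1).
Yes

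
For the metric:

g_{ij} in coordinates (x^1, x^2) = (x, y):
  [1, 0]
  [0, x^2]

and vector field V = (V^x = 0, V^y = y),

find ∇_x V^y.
Non-zero Christoffel symbols:
Γ^x_{y y} = -x
Γ^y_{x y} = 1/x
∇_x V^y = ∂_x V^y + Γ^y_{x j} V^j
  = (0) + (0)(0) + (1/x)(y)
  = y/x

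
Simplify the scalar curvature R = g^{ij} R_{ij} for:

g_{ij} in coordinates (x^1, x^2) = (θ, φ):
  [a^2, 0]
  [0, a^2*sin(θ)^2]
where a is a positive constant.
Non-zero Christoffel symbols (Γ^k_{ij} = Γ^k_{ji}):
Γ^θ_{φ φ} = -sin(2*θ)/2
Γ^φ_{θ φ} = 1/tan(θ)
Ricci tensor (R_{ij} = R^k_{ikj}): R_{θθ} = 1, R_{θφ} = 0, R_{φφ} = sin(θ)^2
Inverse metric: g^{θθ} = 1/a^2, g^{φφ} = 1/(a^2*sin(θ)^2)
R = g^{ij} R_{ij} = (1/a^2)(1) + (1/(a^2*sin(θ)^2))(sin(θ)^2) = 2/a^2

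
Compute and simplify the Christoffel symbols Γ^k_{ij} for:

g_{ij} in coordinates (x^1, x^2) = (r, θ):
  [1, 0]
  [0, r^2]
Using Γ^k_{ij} = (1/2) g^{km} (∂_i g_{mj} + ∂_j g_{mi} - ∂_m g_{ij}); the metric is diagonal, so only the m = k term contributes.
Non-zero symbols (using the symmetry Γ^k_{ij} = Γ^k_{ji}):
Γ^r_{θ θ} = (1/2) g^{rr} (∂_θ g_{rθ} + ∂_θ g_{rθ} - ∂_r g_{θθ}) = (1/2)(1)((0) + (0) - (2*r)) = -r
Γ^θ_{r θ} = (1/2) g^{θθ} (∂_r g_{θθ} + ∂_θ g_{θr} - ∂_θ g_{rθ}) = (1/2)(1/r^2)((2*r) + (0) - (0)) = 1/r
All other Christoffel symbols are zero.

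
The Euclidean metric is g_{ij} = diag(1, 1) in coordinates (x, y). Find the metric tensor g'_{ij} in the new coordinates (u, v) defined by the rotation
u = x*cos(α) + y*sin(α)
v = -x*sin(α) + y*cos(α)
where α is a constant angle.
Invert the transformation: x = u*cos(α) - v*sin(α), y = u*sin(α) + v*cos(α)
g'_{ij} = (∂x^k/∂x'^i)(∂x^l/∂x'^j) g_{kl}; with g_{kl} = δ_{kl} this is Σ_k (∂x^k/∂x'^i)(∂x^k/∂x'^j).
Jacobian: ∂x/∂u = cos(α), ∂x/∂v = -sin(α), ∂y/∂u = sin(α), ∂y/∂v = cos(α)
g'_{uu} = (cos(α))(cos(α)) + (sin(α))(sin(α)) = 1
g'_{uv} = (cos(α))(-sin(α)) + (sin(α))(cos(α)) = 0
g'_{vv} = (-sin(α))(-sin(α)) + (cos(α))(cos(α)) = 1
g'_{ij} = diag(1, 1)
The Euclidean metric is invariant under rotations.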